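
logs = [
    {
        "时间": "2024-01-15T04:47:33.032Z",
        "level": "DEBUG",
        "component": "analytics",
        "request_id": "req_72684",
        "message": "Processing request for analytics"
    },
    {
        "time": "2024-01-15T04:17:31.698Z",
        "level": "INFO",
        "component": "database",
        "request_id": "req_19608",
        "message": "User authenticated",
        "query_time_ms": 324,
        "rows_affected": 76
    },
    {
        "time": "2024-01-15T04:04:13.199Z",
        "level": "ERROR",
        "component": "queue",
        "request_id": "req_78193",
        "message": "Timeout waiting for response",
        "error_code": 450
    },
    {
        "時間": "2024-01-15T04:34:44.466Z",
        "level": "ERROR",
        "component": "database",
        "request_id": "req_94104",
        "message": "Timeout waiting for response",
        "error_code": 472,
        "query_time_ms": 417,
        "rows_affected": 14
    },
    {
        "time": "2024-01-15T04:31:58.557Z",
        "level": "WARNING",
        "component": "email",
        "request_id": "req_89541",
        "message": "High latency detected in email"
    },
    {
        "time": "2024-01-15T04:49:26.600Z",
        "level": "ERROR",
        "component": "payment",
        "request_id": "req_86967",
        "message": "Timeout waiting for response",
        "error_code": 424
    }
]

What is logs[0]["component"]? "analytics"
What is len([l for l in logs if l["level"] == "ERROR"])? 3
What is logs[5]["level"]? "ERROR"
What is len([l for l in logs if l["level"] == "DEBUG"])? 1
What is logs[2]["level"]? "ERROR"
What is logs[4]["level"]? "WARNING"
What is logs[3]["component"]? "database"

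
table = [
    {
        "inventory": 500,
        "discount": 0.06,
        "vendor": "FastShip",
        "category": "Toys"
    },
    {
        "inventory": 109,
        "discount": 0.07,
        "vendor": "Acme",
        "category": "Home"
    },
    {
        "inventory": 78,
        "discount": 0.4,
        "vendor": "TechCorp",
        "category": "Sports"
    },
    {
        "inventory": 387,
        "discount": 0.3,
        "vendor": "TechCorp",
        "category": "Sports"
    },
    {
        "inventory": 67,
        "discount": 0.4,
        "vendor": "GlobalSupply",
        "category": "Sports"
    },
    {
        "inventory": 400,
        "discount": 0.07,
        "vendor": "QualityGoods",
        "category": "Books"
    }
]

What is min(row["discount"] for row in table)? 0.06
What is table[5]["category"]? "Books"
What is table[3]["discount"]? 0.3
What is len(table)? 6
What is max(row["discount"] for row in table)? 0.4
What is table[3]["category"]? "Sports"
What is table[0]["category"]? "Toys"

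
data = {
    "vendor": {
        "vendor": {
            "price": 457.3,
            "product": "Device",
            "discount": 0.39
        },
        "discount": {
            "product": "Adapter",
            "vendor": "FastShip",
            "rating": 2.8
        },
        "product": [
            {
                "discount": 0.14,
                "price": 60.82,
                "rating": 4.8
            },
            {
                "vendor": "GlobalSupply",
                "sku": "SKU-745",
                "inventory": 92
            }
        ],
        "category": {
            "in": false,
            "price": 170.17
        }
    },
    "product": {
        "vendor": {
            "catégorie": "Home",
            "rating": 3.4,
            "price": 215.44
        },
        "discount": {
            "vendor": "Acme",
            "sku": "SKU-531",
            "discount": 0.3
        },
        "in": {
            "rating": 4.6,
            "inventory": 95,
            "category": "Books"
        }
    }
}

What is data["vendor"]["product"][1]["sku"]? "SKU-745"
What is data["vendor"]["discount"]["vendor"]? "FastShip"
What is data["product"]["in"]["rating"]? 4.6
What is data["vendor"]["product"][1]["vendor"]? "GlobalSupply"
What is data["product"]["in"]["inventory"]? 95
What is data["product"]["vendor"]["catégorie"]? "Home"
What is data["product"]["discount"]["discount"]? 0.3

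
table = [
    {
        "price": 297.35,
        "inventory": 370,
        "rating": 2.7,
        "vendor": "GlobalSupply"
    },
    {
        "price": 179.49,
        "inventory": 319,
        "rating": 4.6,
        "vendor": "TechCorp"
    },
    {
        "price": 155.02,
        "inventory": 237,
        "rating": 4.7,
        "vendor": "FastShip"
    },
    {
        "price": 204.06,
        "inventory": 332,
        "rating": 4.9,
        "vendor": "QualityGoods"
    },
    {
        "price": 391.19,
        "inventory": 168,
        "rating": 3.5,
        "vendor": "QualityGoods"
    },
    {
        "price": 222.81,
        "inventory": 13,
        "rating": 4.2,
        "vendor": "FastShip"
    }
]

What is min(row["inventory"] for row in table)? 13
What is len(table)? 6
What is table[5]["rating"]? 4.2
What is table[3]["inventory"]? 332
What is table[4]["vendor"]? "QualityGoods"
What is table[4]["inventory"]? 168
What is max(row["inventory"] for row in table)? 370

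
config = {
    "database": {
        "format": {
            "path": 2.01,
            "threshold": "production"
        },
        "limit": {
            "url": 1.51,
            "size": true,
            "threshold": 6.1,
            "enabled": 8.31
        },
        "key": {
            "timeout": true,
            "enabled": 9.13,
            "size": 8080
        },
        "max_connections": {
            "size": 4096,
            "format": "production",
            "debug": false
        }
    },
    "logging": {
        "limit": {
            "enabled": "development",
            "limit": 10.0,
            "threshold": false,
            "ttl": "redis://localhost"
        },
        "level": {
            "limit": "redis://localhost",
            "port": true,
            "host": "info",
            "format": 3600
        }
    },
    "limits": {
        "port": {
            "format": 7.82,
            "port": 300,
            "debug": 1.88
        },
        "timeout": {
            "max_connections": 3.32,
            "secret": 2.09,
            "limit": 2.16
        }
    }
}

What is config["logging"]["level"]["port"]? True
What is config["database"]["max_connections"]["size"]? 4096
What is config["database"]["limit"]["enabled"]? 8.31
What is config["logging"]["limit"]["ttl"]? "redis://localhost"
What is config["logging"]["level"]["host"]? "info"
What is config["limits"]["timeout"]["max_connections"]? 3.32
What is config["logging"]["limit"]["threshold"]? False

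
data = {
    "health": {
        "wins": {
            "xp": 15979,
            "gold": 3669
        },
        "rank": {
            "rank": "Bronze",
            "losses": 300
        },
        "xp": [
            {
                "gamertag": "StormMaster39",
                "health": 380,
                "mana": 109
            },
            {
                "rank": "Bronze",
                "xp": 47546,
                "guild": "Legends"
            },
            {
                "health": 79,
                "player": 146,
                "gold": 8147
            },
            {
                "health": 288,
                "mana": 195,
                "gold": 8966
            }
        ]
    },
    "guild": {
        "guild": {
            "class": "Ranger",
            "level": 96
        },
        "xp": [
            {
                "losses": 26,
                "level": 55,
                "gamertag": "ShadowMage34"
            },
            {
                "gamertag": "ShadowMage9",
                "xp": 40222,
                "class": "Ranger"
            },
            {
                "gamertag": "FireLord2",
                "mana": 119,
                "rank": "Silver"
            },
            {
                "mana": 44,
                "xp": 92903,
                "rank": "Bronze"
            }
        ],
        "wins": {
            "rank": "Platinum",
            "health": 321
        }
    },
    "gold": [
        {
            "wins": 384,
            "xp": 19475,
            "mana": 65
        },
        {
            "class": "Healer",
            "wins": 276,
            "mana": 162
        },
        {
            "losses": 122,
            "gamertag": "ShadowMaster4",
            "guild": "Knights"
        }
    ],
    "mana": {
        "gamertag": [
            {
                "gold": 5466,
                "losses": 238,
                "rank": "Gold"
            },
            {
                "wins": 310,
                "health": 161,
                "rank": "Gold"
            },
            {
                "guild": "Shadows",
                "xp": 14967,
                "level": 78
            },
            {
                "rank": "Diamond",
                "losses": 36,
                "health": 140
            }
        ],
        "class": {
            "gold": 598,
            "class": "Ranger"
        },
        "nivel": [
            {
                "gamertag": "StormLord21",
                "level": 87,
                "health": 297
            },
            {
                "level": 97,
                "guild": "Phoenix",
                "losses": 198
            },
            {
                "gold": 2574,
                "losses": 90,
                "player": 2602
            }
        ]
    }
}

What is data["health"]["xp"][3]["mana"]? 195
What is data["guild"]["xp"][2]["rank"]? "Silver"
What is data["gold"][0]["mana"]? 65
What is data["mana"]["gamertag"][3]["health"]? 140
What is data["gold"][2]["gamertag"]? "ShadowMaster4"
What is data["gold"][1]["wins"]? 276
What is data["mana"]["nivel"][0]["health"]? 297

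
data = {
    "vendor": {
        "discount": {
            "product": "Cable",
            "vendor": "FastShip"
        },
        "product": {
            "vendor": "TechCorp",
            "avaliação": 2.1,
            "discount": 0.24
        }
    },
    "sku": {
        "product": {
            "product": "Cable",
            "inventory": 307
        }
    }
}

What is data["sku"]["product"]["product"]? "Cable"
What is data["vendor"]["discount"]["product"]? "Cable"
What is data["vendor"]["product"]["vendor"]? "TechCorp"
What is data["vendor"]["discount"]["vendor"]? "FastShip"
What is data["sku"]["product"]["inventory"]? 307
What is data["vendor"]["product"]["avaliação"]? 2.1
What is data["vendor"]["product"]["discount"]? 0.24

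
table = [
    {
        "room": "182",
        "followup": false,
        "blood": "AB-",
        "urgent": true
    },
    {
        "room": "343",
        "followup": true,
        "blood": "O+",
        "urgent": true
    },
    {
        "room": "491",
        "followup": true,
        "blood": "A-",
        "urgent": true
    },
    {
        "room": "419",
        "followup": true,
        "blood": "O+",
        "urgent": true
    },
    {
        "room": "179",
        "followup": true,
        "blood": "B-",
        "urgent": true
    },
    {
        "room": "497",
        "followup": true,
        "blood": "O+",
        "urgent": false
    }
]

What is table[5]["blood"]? "O+"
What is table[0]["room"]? "182"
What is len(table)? 6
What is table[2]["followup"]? True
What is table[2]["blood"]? "A-"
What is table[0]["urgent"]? True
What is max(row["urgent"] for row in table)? True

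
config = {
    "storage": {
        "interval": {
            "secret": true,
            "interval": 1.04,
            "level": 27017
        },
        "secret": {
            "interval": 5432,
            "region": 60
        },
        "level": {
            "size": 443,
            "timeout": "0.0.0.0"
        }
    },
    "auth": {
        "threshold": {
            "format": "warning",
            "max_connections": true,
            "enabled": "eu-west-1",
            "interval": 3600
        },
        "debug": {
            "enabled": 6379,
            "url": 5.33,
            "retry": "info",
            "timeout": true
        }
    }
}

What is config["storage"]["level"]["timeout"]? "0.0.0.0"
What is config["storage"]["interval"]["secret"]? True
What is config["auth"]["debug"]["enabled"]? 6379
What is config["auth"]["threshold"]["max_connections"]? True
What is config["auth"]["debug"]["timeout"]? True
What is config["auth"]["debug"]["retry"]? "info"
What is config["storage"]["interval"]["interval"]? 1.04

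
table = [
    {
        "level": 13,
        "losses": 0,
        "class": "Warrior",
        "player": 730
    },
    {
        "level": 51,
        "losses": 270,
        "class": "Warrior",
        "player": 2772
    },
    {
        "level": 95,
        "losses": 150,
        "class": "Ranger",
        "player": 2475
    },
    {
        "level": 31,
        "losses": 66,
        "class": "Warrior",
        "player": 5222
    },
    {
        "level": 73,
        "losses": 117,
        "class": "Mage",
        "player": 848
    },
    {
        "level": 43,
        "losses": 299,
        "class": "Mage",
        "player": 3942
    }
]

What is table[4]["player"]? 848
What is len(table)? 6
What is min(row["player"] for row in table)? 730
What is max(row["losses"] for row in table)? 299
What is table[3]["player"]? 5222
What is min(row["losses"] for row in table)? 0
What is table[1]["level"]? 51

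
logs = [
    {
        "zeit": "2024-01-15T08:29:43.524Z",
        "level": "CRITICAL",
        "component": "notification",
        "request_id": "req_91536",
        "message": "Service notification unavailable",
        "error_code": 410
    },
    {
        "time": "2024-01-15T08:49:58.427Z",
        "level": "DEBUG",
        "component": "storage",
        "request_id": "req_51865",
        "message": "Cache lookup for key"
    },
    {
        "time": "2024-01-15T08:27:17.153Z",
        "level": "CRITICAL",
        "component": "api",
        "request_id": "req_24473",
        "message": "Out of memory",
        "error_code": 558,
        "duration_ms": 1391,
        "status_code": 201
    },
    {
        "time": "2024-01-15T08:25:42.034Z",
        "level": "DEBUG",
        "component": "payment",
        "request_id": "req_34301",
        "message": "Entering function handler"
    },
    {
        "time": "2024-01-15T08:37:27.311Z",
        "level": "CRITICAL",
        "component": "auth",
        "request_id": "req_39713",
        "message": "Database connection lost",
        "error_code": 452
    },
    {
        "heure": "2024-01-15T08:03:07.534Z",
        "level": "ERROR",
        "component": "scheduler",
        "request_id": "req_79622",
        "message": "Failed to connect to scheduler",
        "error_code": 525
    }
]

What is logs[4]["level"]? "CRITICAL"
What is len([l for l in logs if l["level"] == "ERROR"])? 1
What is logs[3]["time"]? "2024-01-15T08:25:42.034Z"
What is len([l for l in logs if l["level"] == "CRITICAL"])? 3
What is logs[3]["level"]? "DEBUG"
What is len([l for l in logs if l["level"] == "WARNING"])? 0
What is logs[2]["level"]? "CRITICAL"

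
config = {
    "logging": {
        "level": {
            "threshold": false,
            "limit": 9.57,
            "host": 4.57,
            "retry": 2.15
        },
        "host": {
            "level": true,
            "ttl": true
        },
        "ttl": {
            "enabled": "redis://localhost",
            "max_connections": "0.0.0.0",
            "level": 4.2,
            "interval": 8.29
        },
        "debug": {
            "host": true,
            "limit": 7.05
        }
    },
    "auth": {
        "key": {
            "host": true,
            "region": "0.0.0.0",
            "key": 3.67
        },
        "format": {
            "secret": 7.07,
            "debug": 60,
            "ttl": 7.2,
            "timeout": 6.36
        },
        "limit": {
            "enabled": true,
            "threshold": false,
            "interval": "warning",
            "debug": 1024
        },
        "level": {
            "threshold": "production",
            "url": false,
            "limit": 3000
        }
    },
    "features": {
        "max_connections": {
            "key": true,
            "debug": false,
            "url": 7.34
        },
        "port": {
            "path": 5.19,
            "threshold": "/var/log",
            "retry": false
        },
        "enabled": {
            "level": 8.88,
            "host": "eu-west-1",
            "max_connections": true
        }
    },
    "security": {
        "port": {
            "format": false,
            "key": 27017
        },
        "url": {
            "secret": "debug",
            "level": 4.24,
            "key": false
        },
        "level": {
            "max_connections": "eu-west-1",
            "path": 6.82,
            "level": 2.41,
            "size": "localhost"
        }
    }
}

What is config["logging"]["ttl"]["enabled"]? "redis://localhost"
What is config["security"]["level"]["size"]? "localhost"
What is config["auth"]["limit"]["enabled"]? True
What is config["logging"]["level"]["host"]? 4.57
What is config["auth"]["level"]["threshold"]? "production"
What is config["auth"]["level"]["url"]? False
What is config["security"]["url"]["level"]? 4.24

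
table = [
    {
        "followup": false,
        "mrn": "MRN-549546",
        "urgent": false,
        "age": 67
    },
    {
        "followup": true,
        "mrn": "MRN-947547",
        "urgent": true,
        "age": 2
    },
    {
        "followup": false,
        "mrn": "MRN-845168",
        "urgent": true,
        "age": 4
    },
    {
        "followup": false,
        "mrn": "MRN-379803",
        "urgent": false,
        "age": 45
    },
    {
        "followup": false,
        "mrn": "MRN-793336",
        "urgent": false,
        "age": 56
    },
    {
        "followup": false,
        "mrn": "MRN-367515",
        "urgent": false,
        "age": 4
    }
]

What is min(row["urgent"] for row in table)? False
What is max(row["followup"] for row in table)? True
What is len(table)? 6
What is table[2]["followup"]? False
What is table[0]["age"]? 67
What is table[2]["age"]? 4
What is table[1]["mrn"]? "MRN-947547"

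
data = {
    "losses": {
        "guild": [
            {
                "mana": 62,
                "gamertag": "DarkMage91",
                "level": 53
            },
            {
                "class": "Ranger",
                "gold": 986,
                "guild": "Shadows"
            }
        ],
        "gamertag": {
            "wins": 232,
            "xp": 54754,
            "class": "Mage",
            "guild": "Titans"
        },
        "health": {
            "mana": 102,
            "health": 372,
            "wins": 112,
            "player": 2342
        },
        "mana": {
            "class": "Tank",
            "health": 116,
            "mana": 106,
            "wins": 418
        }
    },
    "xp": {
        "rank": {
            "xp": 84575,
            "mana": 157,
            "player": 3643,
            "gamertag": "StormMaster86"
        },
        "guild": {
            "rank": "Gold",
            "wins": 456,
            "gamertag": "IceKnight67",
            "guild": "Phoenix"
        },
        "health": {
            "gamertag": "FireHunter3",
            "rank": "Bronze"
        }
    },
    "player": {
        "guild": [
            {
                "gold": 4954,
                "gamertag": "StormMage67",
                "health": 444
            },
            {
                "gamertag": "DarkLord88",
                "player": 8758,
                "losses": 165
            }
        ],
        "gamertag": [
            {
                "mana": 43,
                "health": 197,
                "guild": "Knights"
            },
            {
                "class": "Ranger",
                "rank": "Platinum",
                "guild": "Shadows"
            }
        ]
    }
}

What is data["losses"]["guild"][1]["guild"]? "Shadows"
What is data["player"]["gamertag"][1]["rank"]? "Platinum"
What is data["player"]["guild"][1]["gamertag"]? "DarkLord88"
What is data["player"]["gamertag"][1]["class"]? "Ranger"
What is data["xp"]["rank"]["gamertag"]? "StormMaster86"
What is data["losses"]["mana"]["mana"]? 106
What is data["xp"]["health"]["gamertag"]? "FireHunter3"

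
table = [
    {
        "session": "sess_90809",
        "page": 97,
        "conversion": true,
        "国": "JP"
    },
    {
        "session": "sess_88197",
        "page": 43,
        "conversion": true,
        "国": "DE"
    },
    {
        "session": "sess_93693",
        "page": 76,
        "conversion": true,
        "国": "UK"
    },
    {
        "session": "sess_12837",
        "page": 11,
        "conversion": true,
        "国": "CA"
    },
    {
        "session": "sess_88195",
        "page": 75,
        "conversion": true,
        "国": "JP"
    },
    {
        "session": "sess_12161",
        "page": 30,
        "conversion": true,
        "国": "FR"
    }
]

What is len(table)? 6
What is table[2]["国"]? "UK"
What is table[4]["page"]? 75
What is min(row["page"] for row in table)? 11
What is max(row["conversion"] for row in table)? True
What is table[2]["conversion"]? True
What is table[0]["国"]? "JP"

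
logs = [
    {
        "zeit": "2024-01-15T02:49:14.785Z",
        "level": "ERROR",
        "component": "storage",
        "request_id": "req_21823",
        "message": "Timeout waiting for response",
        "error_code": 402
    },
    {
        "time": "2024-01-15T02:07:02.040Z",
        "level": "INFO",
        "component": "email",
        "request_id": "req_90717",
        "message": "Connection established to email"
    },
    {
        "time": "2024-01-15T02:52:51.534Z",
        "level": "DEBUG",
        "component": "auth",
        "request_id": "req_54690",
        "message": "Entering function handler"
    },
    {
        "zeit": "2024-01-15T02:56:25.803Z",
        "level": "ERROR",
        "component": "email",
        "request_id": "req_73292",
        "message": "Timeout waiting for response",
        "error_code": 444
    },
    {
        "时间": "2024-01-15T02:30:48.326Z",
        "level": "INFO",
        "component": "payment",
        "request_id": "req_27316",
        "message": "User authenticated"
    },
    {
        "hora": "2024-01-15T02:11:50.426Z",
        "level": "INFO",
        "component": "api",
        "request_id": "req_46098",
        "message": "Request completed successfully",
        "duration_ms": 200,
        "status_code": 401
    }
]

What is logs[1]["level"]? "INFO"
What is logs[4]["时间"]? "2024-01-15T02:30:48.326Z"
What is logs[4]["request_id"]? "req_27316"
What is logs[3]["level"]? "ERROR"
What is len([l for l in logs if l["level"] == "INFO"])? 3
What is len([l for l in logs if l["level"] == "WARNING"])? 0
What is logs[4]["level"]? "INFO"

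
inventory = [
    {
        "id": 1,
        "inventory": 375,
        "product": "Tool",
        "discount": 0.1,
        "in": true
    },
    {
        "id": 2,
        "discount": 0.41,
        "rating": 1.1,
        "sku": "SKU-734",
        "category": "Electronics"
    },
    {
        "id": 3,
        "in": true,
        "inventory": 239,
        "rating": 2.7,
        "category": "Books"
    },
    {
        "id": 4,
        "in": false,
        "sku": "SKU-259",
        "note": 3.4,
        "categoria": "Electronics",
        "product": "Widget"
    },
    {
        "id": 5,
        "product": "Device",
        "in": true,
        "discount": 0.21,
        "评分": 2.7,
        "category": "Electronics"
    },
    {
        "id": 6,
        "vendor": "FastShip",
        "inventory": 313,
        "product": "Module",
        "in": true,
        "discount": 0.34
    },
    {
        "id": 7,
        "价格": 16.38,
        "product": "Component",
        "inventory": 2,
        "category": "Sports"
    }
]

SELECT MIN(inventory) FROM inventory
2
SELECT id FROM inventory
[1, 2, 3, 4, 5, 6, 7]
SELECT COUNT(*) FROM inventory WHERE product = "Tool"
1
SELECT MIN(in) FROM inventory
False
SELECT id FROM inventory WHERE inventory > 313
[1]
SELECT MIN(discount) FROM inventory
0.1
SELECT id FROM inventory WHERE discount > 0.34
[2]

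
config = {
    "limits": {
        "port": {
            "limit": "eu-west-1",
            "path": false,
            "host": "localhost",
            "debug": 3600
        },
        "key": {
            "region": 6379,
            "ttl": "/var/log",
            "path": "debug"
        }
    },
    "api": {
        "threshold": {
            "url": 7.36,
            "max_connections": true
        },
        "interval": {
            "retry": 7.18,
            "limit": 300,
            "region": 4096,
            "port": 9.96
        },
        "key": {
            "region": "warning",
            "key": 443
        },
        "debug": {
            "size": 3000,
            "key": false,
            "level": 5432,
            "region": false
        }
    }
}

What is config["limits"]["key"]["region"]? 6379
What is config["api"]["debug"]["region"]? False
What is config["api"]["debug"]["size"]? 3000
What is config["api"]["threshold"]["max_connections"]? True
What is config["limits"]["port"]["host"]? "localhost"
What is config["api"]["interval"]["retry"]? 7.18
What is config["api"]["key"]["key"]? 443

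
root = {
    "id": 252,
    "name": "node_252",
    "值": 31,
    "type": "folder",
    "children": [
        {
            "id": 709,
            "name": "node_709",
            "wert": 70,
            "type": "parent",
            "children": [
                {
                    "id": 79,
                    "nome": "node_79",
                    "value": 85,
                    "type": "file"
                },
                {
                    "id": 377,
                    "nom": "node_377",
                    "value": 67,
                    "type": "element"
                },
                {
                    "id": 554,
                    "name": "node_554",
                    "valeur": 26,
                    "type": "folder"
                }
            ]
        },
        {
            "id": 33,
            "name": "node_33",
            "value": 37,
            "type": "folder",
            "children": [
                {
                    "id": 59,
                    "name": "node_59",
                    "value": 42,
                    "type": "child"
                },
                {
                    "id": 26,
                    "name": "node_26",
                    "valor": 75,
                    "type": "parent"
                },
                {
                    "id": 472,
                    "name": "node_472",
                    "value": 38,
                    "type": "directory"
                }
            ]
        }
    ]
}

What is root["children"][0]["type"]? "parent"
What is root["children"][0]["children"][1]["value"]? 67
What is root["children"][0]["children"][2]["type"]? "folder"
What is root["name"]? "node_252"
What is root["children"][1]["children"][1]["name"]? "node_26"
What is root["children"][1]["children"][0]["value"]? 42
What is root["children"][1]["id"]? 33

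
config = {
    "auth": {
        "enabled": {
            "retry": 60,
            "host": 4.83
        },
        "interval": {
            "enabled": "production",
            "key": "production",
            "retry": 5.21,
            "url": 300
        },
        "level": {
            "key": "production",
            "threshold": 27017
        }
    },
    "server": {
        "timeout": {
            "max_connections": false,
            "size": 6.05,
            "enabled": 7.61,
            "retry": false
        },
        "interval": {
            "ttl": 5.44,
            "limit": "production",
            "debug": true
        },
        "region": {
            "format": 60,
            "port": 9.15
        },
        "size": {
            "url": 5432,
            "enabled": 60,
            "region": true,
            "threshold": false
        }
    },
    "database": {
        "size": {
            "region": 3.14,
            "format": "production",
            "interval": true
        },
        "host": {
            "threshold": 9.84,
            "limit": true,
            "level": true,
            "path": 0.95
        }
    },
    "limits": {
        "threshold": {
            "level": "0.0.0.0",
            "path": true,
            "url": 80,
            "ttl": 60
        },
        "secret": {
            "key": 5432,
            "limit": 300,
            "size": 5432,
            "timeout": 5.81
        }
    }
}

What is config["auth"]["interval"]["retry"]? 5.21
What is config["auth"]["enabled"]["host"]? 4.83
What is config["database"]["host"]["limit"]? True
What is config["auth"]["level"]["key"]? "production"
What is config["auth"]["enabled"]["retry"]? 60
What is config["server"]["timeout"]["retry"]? False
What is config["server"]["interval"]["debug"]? True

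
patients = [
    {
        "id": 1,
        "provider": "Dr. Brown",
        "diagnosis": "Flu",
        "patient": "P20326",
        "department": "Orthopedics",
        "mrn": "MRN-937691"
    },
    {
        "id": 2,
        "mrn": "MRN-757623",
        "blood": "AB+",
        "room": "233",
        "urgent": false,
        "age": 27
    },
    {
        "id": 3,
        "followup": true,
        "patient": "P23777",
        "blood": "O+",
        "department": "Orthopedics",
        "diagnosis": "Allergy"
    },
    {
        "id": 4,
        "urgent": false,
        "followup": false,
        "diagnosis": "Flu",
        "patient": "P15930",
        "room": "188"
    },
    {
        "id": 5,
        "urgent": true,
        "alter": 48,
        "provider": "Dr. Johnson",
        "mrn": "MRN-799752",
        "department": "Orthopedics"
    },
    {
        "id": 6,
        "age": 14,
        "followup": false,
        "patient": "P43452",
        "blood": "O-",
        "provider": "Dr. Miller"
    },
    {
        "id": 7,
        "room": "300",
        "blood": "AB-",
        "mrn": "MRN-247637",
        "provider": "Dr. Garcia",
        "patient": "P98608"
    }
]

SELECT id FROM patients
[1, 2, 3, 4, 5, 6, 7]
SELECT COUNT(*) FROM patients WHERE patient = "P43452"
1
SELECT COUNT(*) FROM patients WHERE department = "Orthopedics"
3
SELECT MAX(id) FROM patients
7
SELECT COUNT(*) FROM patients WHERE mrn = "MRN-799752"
1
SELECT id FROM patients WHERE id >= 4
[4, 5, 6, 7]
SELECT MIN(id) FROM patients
1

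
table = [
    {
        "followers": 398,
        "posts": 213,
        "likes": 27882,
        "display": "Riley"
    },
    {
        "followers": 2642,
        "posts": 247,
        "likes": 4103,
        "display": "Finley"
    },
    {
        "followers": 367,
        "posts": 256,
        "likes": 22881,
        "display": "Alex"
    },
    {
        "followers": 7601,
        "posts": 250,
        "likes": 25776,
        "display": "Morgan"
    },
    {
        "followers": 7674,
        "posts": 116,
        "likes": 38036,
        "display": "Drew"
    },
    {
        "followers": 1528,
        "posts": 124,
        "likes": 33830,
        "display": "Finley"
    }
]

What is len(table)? 6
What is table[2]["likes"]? 22881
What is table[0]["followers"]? 398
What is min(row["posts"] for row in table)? 116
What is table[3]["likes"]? 25776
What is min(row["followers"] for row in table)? 367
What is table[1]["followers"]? 2642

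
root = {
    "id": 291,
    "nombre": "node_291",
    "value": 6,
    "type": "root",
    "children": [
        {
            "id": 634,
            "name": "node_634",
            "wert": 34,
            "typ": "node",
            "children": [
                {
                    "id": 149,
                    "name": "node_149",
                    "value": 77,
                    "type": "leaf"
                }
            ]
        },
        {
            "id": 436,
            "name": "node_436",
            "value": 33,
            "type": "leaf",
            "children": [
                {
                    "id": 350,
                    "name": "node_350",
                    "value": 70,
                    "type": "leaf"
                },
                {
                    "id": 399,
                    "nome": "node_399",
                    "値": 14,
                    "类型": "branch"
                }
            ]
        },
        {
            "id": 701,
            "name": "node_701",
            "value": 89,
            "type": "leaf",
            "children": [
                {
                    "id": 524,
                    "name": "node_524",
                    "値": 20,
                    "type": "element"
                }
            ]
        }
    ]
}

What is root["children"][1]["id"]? 436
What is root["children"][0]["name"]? "node_634"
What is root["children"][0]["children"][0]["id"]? 149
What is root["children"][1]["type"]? "leaf"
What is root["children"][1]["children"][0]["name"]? "node_350"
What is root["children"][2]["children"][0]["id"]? 524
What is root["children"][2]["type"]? "leaf"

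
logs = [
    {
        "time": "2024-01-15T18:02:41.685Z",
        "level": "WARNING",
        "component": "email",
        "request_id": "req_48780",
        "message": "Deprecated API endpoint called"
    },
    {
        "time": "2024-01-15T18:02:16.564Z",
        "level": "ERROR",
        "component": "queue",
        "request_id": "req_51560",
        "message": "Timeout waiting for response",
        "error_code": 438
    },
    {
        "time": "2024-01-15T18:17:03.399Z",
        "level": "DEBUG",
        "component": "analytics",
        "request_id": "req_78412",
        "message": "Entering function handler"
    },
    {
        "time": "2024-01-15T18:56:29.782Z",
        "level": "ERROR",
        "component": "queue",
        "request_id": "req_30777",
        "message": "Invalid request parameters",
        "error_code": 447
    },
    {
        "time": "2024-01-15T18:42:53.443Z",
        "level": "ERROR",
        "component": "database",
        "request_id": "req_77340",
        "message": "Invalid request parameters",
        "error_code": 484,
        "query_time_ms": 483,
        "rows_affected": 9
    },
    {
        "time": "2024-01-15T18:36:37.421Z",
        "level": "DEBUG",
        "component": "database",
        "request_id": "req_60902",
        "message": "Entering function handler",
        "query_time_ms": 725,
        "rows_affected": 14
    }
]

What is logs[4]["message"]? "Invalid request parameters"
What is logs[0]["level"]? "WARNING"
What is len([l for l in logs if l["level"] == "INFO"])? 0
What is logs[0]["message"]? "Deprecated API endpoint called"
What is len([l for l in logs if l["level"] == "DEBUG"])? 2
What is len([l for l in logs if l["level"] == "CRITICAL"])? 0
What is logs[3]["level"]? "ERROR"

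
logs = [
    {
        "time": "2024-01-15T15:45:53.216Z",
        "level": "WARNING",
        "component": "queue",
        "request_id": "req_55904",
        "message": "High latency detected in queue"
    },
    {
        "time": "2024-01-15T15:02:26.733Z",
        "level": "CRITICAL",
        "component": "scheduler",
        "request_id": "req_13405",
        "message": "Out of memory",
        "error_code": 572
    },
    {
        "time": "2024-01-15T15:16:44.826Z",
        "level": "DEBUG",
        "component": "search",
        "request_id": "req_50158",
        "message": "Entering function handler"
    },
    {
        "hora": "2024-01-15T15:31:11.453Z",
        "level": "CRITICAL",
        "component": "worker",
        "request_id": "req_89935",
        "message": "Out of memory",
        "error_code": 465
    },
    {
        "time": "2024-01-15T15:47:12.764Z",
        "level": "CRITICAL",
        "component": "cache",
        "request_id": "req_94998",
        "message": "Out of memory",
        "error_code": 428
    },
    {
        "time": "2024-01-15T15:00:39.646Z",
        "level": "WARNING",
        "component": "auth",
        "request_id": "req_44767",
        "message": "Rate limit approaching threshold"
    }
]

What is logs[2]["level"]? "DEBUG"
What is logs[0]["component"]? "queue"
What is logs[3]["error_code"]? 465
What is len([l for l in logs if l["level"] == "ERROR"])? 0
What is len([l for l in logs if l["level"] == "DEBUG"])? 1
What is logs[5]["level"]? "WARNING"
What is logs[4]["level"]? "CRITICAL"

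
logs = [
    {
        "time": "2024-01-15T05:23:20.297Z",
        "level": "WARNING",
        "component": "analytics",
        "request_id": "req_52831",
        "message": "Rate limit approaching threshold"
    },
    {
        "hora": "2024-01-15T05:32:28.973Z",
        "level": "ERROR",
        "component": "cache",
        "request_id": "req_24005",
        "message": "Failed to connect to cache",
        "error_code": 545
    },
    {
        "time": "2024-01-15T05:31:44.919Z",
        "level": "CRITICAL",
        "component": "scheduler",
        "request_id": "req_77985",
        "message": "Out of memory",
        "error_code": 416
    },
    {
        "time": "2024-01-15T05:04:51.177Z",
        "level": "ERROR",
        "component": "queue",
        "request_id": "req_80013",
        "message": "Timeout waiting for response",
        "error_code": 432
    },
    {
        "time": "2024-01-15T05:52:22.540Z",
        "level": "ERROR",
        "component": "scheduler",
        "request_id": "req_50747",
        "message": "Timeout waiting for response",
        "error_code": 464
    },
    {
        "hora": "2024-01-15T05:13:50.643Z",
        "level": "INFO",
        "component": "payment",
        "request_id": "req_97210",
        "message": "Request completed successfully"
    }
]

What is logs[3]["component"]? "queue"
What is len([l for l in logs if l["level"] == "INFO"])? 1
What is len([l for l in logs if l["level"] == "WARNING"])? 1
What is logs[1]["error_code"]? 545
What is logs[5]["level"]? "INFO"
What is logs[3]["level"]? "ERROR"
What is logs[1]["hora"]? "2024-01-15T05:32:28.973Z"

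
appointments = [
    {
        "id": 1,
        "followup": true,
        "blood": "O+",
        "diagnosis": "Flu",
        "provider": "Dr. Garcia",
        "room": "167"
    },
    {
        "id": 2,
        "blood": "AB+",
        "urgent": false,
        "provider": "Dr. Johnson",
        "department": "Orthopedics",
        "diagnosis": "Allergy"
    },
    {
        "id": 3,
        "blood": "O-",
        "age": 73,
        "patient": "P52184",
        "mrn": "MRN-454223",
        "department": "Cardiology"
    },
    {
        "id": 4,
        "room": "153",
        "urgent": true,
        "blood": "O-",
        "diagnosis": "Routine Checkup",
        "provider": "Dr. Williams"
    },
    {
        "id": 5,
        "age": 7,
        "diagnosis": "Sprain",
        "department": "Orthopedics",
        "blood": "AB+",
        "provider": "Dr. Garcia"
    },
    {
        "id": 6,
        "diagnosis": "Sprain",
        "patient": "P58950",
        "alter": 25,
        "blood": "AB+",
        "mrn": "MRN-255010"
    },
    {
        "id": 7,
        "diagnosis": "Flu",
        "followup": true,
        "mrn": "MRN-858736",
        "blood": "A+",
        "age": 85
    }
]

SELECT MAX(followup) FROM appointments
True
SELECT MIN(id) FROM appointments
1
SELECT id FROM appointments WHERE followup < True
[]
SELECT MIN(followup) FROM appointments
True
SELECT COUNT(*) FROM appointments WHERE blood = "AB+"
3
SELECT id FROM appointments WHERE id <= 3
[1, 2, 3]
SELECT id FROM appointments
[1, 2, 3, 4, 5, 6, 7]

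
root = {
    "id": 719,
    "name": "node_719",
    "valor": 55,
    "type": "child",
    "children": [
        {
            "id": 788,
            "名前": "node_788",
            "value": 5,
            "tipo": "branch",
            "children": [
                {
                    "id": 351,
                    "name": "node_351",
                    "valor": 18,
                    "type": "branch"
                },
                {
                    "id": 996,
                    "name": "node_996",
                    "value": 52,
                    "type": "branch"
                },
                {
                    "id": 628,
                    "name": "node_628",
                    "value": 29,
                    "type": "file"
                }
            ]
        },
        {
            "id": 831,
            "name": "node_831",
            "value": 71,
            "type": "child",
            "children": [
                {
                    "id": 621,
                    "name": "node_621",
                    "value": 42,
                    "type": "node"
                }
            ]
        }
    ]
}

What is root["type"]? "child"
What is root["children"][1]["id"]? 831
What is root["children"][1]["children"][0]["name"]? "node_621"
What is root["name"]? "node_719"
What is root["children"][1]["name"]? "node_831"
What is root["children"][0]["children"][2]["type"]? "file"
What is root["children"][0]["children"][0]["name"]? "node_351"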